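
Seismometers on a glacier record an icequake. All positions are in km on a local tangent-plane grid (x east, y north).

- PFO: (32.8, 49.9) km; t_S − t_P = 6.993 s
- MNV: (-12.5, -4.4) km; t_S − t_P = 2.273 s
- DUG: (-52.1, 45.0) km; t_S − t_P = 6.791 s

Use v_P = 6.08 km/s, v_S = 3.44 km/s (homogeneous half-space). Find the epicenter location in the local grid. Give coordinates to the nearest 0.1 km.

Distance from S−P lag: d = Δt · v_P v_S / (v_P − v_S) = Δt · (6.08·3.44)/(6.08−3.44) ≈ 7.9224·Δt.
So d_PFO = 55.40, d_MNV = 18.01, d_DUG = 53.80 km.
Circle about each station: (x − 32.8)² + (y − 49.9)² = 55.40²; (x + 12.5)² + (y + 4.4)² = 18.01²; (x + 52.1)² + (y − 45.0)² = 53.80².
Subtracting the PFO equation from the MNV and DUG equations removes the quadratic terms:
-90.6 x − 108.6 y = -645.44
-169.8 x − 9.8 y = 1348.28
Solving the 2×2 system: x ≈ -8.7, y ≈ 13.2 km.

-8.7 km east, 13.2 km north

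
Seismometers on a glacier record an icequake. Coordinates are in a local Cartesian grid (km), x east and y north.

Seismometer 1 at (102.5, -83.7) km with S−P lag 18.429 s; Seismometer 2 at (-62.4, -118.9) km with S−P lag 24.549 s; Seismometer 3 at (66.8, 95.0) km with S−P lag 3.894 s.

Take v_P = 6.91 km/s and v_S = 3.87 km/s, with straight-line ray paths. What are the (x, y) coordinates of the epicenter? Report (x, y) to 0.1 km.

Distance from S−P lag: d = Δt · v_P v_S / (v_P − v_S) = Δt · (6.91·3.87)/(6.91−3.87) ≈ 8.7966·Δt.
So d_Seismometer 1 = 162.11, d_Seismometer 2 = 215.95, d_Seismometer 3 = 34.25 km.
Circle about each station: (x − 102.5)² + (y + 83.7)² = 162.11²; (x + 62.4)² + (y + 118.9)² = 215.95²; (x − 66.8)² + (y − 95.0)² = 34.25².
Subtracting pairs of circle equations eliminates x²+y² and gives linear equations (the radical axes):
-329.8 x − 70.4 y = -19835.72
-71.4 x + 357.4 y = 21081.89
Solving the 2×2 system: x ≈ 45.6, y ≈ 68.1 km.

45.6 km east, 68.1 km north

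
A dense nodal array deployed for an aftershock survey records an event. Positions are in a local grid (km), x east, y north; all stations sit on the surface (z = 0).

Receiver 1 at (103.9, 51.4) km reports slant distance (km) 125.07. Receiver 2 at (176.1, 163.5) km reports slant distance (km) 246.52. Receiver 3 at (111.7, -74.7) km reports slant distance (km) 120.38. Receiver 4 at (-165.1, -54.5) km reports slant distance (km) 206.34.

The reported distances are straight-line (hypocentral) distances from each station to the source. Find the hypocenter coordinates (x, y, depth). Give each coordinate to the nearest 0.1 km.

(27.2, -21.2, 67.0)

Each station gives a sphere (x−x_i)² + (y−y_i)² + z² = d_i² (stations at z=0).
Subtracting the Receiver 1 sphere from Receiver 2 and Receiver 3: z² cancels, leaving linear equations in x and y:
144.4 x + 224.2 y = -823.32
15.6 x − 252.2 y = 5770.97
Solving: x ≈ 27.213, y ≈ -21.199 km (keep extra digits for the depth step; rounded: 27.2, -21.2).
Then from the Receiver 1 sphere: z² = 125.07² − (x − 103.9)² − (y − 51.4)² with x = 27.213, y = -21.199, so z ≈ 67.015 ≈ 67.0 km.
Check against Receiver 4 (with the unrounded solution): distance 206.36 ≈ 206.34 km. ✓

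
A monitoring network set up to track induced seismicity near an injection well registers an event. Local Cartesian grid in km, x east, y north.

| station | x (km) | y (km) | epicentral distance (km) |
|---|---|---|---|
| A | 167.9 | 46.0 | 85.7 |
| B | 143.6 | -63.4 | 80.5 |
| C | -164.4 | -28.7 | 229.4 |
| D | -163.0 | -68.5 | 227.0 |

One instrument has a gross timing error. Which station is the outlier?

Solve using three stations at a time. Using B, C, D (subtract circle equations pairwise → linear system) gives (x, y) ≈ (63.6, -54.4).
Distances from that point to each station vs reported:
  A: calculated 144.8 vs reported 85.7 → residual 59.1 km
  B: calculated 80.5 vs reported 80.5 → residual 0.0 km
  C: calculated 229.4 vs reported 229.4 → residual 0.0 km
  D: calculated 227.0 vs reported 227.0 → residual 0.0 km
B, C, D are mutually consistent (residuals ≈ 0); A is off by 59.1 km.

A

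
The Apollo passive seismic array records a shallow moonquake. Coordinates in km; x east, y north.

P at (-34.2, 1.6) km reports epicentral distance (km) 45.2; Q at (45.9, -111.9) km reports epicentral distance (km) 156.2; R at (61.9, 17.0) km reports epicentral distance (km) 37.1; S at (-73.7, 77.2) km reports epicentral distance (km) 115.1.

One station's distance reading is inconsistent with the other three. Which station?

Solve using three stations at a time. Using Q, R, S (subtract circle equations pairwise → linear system) gives (x, y) ≈ (36.5, 44.0).
Distances from that point to each station vs reported:
  P: calculated 82.4 vs reported 45.2 → residual 37.2 km
  Q: calculated 156.2 vs reported 156.2 → residual 0.0 km
  R: calculated 37.1 vs reported 37.1 → residual 0.0 km
  S: calculated 115.1 vs reported 115.1 → residual 0.0 km
Q, R, S are mutually consistent (residuals ≈ 0); P is off by 37.2 km.

P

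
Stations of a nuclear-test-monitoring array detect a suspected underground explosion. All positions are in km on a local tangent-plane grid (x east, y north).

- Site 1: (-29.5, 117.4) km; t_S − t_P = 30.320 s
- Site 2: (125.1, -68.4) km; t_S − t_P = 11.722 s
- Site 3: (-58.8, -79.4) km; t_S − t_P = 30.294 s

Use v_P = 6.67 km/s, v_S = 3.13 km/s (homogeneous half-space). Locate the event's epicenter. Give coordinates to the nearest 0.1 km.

Distance from S−P lag: d = Δt · v_P v_S / (v_P − v_S) = Δt · (6.67·3.13)/(6.67−3.13) ≈ 5.8975·Δt.
So d_Site 1 = 178.81, d_Site 2 = 69.13, d_Site 3 = 178.66 km.
Circle about each station: (x + 29.5)² + (y − 117.4)² = 178.81²; (x − 125.1)² + (y + 68.4)² = 69.13²; (x + 58.8)² + (y + 79.4)² = 178.66².
Subtracting pairs of circle equations eliminates x²+y² and gives linear equations (the radical axes):
309.2 x − 371.6 y = 32869.62
-58.6 x − 393.6 y = -4837.59
Solving the 2×2 system: x ≈ 102.7, y ≈ -3.0 km.

x ≈ 102.7 km, y ≈ -3.0 km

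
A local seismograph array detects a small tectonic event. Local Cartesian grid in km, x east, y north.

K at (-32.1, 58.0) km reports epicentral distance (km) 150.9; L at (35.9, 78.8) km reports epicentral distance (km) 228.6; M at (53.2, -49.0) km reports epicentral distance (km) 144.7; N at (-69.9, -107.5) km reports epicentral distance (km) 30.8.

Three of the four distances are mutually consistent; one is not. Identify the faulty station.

L

Solve using three stations at a time. Using K, M, N (subtract circle equations pairwise → linear system) gives (x, y) ≈ (-87.6, -82.3).
Distances from that point to each station vs reported:
  K: calculated 150.9 vs reported 150.9 → residual 0.0 km
  L: calculated 203.0 vs reported 228.6 → residual 25.6 km
  M: calculated 144.7 vs reported 144.7 → residual 0.0 km
  N: calculated 30.8 vs reported 30.8 → residual 0.0 km
K, M, N are mutually consistent (residuals ≈ 0); L is off by 25.6 km.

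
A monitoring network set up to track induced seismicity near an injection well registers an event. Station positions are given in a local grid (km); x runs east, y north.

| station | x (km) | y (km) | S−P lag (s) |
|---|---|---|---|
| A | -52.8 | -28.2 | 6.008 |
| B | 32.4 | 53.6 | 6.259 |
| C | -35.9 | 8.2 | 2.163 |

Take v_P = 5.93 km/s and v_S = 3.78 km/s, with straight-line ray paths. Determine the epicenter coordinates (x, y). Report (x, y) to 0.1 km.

Distance from S−P lag: d = Δt · v_P v_S / (v_P − v_S) = Δt · (5.93·3.78)/(5.93−3.78) ≈ 10.4258·Δt.
So d_A = 62.64, d_B = 65.25, d_C = 22.55 km.
Circle about each station: (x + 52.8)² + (y + 28.2)² = 62.64²; (x − 32.4)² + (y − 53.6)² = 65.25²; (x + 35.9)² + (y − 8.2)² = 22.55².
Subtracting pairs of circle equations eliminates x²+y² and gives linear equations (the radical axes):
170.4 x + 163.6 y = 5.85
33.8 x + 72.8 y = 1188.24
Solving the 2×2 system: x ≈ -28.2, y ≈ 29.4 km.
Check against A (with the unrounded x, y): √((x + 52.8)²+(y + 28.2)²) = 62.65 ≈ 62.64 km. ✓

-28.2 km east, 29.4 km north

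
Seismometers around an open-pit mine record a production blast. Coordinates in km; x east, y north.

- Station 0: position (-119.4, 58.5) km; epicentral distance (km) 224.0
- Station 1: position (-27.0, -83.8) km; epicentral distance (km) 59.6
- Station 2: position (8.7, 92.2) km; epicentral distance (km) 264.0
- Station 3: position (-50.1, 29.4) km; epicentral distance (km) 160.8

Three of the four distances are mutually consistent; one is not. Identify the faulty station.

Station 2

Solve using three stations at a time. Using Station 0, Station 1, Station 3 (subtract circle equations pairwise → linear system) gives (x, y) ≈ (24.9, -112.8).
Distances from that point to each station vs reported:
  Station 0: calculated 224.0 vs reported 224.0 → residual 0.0 km
  Station 1: calculated 59.4 vs reported 59.6 → residual 0.2 km
  Station 2: calculated 205.6 vs reported 264.0 → residual 58.4 km
  Station 3: calculated 160.7 vs reported 160.8 → residual 0.1 km
Station 0, Station 1, Station 3 are mutually consistent (residuals ≈ 0); Station 2 is off by 58.4 km.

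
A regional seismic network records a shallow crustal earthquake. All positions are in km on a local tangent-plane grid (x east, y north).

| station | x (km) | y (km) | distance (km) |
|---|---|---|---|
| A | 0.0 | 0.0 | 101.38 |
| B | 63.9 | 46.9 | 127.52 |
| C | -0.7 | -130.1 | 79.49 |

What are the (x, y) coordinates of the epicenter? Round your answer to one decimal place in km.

61.5 km east, -80.6 km north

Circle about each station: x² + y² = 101.38²; (x − 63.9)² + (y − 46.9)² = 127.52²; (x + 0.7)² + (y + 130.1)² = 79.49².
Subtracting the A equation from the B and C equations removes the quadratic terms:
127.8 x + 93.8 y = 299.37
-1.4 x − 260.2 y = 20885.74
Solving the 2×2 system: x ≈ 61.5, y ≈ -80.6 km.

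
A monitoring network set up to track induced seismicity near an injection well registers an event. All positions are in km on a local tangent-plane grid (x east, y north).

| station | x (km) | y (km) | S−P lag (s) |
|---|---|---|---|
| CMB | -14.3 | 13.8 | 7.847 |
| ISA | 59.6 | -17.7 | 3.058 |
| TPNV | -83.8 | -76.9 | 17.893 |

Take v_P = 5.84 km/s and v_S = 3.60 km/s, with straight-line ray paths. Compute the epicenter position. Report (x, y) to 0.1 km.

(59.3, 11.0)

Distance from S−P lag: d = Δt · v_P v_S / (v_P − v_S) = Δt · (5.84·3.60)/(5.84−3.60) ≈ 9.3857·Δt.
So d_CMB = 73.65, d_ISA = 28.70, d_TPNV = 167.94 km.
Circle about each station: (x + 14.3)² + (y − 13.8)² = 73.65²; (x − 59.6)² + (y + 17.7)² = 28.70²; (x + 83.8)² + (y + 76.9)² = 167.94².
Subtracting pairs of circle equations eliminates x²+y² and gives linear equations (the radical axes):
147.8 x − 63.0 y = 8071.15
-139.0 x − 181.4 y = -10238.40
Solving the 2×2 system: x ≈ 59.3, y ≈ 11.0 km.
Check against CMB (with the unrounded x, y): √((x + 14.3)²+(y − 13.8)²) = 73.65 ≈ 73.65 km. ✓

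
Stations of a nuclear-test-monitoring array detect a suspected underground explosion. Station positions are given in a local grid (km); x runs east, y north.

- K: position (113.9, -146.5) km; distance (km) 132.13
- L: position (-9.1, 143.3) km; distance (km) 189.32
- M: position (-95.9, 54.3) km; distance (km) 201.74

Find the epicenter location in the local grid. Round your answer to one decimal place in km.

Circle about each station: (x − 113.9)² + (y + 146.5)² = 132.13²; (x + 9.1)² + (y − 143.3)² = 189.32²; (x + 95.9)² + (y − 54.3)² = 201.74².
Subtracting pairs of circle equations eliminates x²+y² and gives linear equations (the radical axes):
-246.0 x + 579.6 y = -32201.49
-419.6 x + 401.6 y = -45530.85
Solving the 2×2 system: x ≈ 93.2, y ≈ -16.0 km.
Check against K (with the unrounded x, y): √((x − 113.9)²+(y + 146.5)²) = 132.13 ≈ 132.13 km. ✓

93.2 km east, -16.0 km north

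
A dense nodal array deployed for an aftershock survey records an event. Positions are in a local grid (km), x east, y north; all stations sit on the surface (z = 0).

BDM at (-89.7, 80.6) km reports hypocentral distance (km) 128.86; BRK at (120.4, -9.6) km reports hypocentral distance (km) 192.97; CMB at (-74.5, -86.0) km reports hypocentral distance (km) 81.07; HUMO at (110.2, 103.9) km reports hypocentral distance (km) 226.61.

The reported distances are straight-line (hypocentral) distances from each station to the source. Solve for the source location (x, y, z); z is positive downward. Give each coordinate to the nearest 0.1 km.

Each station gives a sphere (x−x_i)² + (y−y_i)² + z² = d_i² (stations at z=0).
Subtracting the BDM sphere from BRK and CMB: z² cancels, leaving linear equations in x and y:
420.2 x − 180.4 y = -20586.65
30.4 x − 333.2 y = 8436.35
Solving: x ≈ -62.303, y ≈ -31.003 km (keep extra digits for the depth step; rounded: -62.3, -31.0).
Then from the BDM sphere: z² = 128.86² − (x + 89.7)² − (y − 80.6)² with x = -62.303, y = -31.003, so z ≈ 58.302 ≈ 58.3 km.

(-62.3, -31.0, 58.3)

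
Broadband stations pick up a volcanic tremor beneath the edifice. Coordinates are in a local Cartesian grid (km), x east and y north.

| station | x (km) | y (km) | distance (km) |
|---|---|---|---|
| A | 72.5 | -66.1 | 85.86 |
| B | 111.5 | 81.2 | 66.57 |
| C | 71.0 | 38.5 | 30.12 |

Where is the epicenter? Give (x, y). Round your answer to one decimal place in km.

x ≈ 92.5 km, y ≈ 17.4 km

Circle about each station: (x − 72.5)² + (y + 66.1)² = 85.86²; (x − 111.5)² + (y − 81.2)² = 66.57²; (x − 71.0)² + (y − 38.5)² = 30.12².
Subtracting pairs of circle equations eliminates x²+y² and gives linear equations (the radical axes):
78.0 x + 294.6 y = 12340.60
-3.0 x + 209.2 y = 3362.52
Solving the 2×2 system: x ≈ 92.5, y ≈ 17.4 km.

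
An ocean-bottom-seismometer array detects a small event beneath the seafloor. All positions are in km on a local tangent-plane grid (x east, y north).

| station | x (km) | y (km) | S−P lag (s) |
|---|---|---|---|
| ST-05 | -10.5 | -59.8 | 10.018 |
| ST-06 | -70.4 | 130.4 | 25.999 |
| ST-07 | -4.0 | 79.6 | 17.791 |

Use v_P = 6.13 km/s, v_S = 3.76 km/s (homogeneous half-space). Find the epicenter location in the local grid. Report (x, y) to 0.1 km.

Distance from S−P lag: d = Δt · v_P v_S / (v_P − v_S) = Δt · (6.13·3.76)/(6.13−3.76) ≈ 9.7252·Δt.
So d_ST-05 = 97.43, d_ST-06 = 252.85, d_ST-07 = 173.02 km.
Circle about each station: (x + 10.5)² + (y + 59.8)² = 97.43²; (x + 70.4)² + (y − 130.4)² = 252.85²; (x + 4.0)² + (y − 79.6)² = 173.02².
Subtracting the ST-05 equation from the ST-06 and ST-07 equations removes the quadratic terms:
-119.8 x + 380.4 y = -36166.49
13.0 x + 278.8 y = -17777.45
Solving the 2×2 system: x ≈ 86.6, y ≈ -67.8 km.
Check against ST-05 (with the unrounded x, y): √((x + 10.5)²+(y + 59.8)²) = 97.43 ≈ 97.43 km. ✓

x ≈ 86.6 km, y ≈ -67.8 km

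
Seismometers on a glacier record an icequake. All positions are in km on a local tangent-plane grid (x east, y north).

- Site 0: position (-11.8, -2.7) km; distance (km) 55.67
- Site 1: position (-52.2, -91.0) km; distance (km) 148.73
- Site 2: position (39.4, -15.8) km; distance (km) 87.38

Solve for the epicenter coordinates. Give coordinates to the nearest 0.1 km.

-14.6 km east, 52.9 km north

Circle about each station: (x + 11.8)² + (y + 2.7)² = 55.67²; (x + 52.2)² + (y + 91.0)² = 148.73²; (x − 39.4)² + (y + 15.8)² = 87.38².
Subtracting the Site 0 equation from the Site 1 and Site 2 equations removes the quadratic terms:
-80.8 x − 176.6 y = -8162.15
102.4 x − 26.2 y = -2880.65
Solving the 2×2 system: x ≈ -14.6, y ≈ 52.9 km.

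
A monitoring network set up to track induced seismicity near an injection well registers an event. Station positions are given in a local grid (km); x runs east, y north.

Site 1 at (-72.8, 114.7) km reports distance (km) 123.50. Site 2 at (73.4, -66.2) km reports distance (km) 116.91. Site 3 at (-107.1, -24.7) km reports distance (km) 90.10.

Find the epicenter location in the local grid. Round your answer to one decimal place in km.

-21.2 km east, 2.5 km north

Circle about each station: (x + 72.8)² + (y − 114.7)² = 123.50²; (x − 73.4)² + (y + 66.2)² = 116.91²; (x + 107.1)² + (y + 24.7)² = 90.10².
Subtracting pairs of circle equations eliminates x²+y² and gives linear equations (the radical axes):
292.4 x − 361.8 y = -7101.63
-68.6 x − 278.8 y = 758.81
Solving the 2×2 system: x ≈ -21.2, y ≈ 2.5 km.
Check against Site 1 (with the unrounded x, y): √((x + 72.8)²+(y − 114.7)²) = 123.50 ≈ 123.50 km. ✓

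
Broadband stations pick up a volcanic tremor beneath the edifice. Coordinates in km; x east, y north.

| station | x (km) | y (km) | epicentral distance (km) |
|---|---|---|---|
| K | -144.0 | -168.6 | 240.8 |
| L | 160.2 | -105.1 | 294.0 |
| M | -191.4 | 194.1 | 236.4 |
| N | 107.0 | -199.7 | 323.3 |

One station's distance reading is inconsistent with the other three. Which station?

M

Solve using three stations at a time. Using K, L, N (subtract circle equations pairwise → linear system) gives (x, y) ≈ (-80.5, 63.6).
Distances from that point to each station vs reported:
  K: calculated 240.7 vs reported 240.8 → residual 0.1 km
  L: calculated 293.9 vs reported 294.0 → residual 0.1 km
  M: calculated 171.2 vs reported 236.4 → residual 65.2 km
  N: calculated 323.2 vs reported 323.3 → residual 0.1 km
K, L, N are mutually consistent (residuals ≈ 0); M is off by 65.2 km.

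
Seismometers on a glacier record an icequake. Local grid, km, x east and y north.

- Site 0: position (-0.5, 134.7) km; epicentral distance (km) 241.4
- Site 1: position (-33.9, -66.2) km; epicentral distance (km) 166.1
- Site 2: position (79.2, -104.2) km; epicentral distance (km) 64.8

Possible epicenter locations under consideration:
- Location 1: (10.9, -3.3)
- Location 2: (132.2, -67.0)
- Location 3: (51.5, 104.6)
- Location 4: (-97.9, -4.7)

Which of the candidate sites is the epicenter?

For each candidate, compare |candidate − station| to the reported distance:
Location 1: residuals Site 0 102.9, Site 1 88.9, Site 2 57.0 → max 102.9 km
Location 2: residuals Site 0 0.0, Site 1 0.0, Site 2 0.0 → max 0.0 km
Location 3: residuals Site 0 181.3, Site 1 24.9, Site 2 145.8 → max 181.3 km
Location 4: residuals Site 0 71.3, Site 1 77.3, Site 2 138.3 → max 138.3 km
Only Location 2 has all residuals ≈ 0.

Location 2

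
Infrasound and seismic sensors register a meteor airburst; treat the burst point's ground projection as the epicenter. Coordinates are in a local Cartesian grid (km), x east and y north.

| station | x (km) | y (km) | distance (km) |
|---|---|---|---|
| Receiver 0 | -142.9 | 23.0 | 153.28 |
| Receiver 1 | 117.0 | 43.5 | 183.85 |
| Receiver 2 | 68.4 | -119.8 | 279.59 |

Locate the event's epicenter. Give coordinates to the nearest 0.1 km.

x ≈ -41.0 km, y ≈ 137.5 km

Circle about each station: (x + 142.9)² + (y − 23.0)² = 153.28²; (x − 117.0)² + (y − 43.5)² = 183.85²; (x − 68.4)² + (y + 119.8)² = 279.59².
Subtracting pairs of circle equations eliminates x²+y² and gives linear equations (the radical axes):
519.8 x + 41.0 y = -15674.22
422.6 x − 285.6 y = -56594.62
Solving the 2×2 system: x ≈ -41.0, y ≈ 137.5 km.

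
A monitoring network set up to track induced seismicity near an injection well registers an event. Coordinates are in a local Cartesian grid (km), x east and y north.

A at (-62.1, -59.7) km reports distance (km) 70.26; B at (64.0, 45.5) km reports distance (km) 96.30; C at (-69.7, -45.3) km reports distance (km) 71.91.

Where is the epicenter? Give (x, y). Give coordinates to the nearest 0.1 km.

(-0.4, -26.1)

Circle about each station: (x + 62.1)² + (y + 59.7)² = 70.26²; (x − 64.0)² + (y − 45.5)² = 96.30²; (x + 69.7)² + (y + 45.3)² = 71.91².
Subtracting pairs of circle equations eliminates x²+y² and gives linear equations (the radical axes):
252.2 x + 210.4 y = -5591.47
-15.2 x + 28.8 y = -744.90
Solving the 2×2 system: x ≈ -0.4, y ≈ -26.1 km.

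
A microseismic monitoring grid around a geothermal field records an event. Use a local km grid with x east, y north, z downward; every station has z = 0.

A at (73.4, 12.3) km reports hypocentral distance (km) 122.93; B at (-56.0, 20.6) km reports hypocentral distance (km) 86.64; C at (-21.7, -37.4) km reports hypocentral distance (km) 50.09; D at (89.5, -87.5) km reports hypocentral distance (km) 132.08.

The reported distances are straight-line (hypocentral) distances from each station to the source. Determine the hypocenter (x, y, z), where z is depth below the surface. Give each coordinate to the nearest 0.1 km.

Each station gives a sphere (x−x_i)² + (y−y_i)² + z² = d_i² (stations at z=0).
Subtracting the A sphere from B and C: z² cancels, leaving linear equations in x and y:
-258.8 x + 16.6 y = 5626.81
-190.2 x − 99.4 y = 8933.58
Solving: x ≈ -24.500, y ≈ -42.995 km (keep extra digits for the depth step; rounded: -24.5, -43.0).
Then from the A sphere: z² = 122.93² − (x − 73.4)² − (y − 12.3)² with x = -24.500, y = -42.995, so z ≈ 49.697 ≈ 49.7 km.
Check against D (with the unrounded solution): distance 132.09 ≈ 132.08 km. ✓

(-24.5, -43.0, 49.7)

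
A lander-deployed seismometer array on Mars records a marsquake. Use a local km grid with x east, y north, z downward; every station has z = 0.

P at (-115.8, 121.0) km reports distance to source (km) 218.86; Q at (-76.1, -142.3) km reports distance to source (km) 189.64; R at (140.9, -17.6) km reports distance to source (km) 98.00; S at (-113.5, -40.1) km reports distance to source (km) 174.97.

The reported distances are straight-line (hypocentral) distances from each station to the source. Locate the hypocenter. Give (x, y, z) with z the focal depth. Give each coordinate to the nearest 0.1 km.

(53.4, -10.8, 43.6)

Each station gives a sphere (x−x_i)² + (y−y_i)² + z² = d_i² (stations at z=0).
Subtracting the P sphere from Q and R: z² cancels, leaving linear equations in x and y:
79.4 x − 526.6 y = 9926.23
513.4 x − 277.2 y = 30407.63
Solving: x ≈ 53.398, y ≈ -10.798 km (keep extra digits for the depth step; rounded: 53.4, -10.8).
Then from the P sphere: z² = 218.86² − (x + 115.8)² − (y − 121.0)² with x = 53.398, y = -10.798, so z ≈ 43.601 ≈ 43.6 km.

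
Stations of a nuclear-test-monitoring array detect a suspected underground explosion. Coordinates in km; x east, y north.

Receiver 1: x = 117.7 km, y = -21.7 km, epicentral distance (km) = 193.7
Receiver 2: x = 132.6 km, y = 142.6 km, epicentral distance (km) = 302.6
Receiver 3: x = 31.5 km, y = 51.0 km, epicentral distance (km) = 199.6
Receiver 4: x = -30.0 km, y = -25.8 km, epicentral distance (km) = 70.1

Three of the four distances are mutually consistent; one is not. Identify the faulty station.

Receiver 3

Solve using three stations at a time. Using Receiver 1, Receiver 2, Receiver 4 (subtract circle equations pairwise → linear system) gives (x, y) ≈ (-64.8, -86.8).
Distances from that point to each station vs reported:
  Receiver 1: calculated 193.7 vs reported 193.7 → residual 0.0 km
  Receiver 2: calculated 302.6 vs reported 302.6 → residual 0.0 km
  Receiver 3: calculated 168.1 vs reported 199.6 → residual 31.5 km
  Receiver 4: calculated 70.2 vs reported 70.1 → residual 0.1 km
Receiver 1, Receiver 2, Receiver 4 are mutually consistent (residuals ≈ 0); Receiver 3 is off by 31.5 km.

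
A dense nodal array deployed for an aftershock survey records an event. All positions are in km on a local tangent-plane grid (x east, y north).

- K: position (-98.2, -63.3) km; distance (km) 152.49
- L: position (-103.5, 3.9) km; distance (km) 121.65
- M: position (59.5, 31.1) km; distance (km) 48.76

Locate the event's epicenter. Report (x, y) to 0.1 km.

Circle about each station: (x + 98.2)² + (y + 63.3)² = 152.49²; (x + 103.5)² + (y − 3.9)² = 121.65²; (x − 59.5)² + (y − 31.1)² = 48.76².
Subtracting the K equation from the L and M equations removes the quadratic terms:
-10.6 x + 134.4 y = 5531.81
315.4 x + 188.8 y = 11732.99
Solving the 2×2 system: x ≈ 12.0, y ≈ 42.1 km.

12.0 km east, 42.1 km north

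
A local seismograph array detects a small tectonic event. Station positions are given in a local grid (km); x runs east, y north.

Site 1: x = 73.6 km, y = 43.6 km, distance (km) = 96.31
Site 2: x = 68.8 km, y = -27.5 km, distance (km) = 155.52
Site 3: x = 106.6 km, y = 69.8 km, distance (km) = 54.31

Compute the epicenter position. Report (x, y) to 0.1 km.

Circle about each station: (x − 73.6)² + (y − 43.6)² = 96.31²; (x − 68.8)² + (y + 27.5)² = 155.52²; (x − 106.6)² + (y − 69.8)² = 54.31².
Subtracting pairs of circle equations eliminates x²+y² and gives linear equations (the radical axes):
-9.6 x − 142.2 y = -16739.08
66.0 x + 52.4 y = 15243.72
Solving the 2×2 system: x ≈ 145.3, y ≈ 107.9 km.

145.3 km east, 107.9 km north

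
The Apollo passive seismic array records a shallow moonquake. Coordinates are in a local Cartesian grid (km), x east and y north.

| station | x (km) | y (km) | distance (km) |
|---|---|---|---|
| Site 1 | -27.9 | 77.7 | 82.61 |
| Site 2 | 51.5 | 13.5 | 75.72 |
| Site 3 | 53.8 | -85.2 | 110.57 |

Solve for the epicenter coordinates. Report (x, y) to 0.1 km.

Circle about each station: (x + 27.9)² + (y − 77.7)² = 82.61²; (x − 51.5)² + (y − 13.5)² = 75.72²; (x − 53.8)² + (y + 85.2)² = 110.57².
Subtracting pairs of circle equations eliminates x²+y² and gives linear equations (the radical axes):
158.8 x − 128.4 y = -2890.31
163.4 x − 325.8 y = -2063.53
Solving the 2×2 system: x ≈ -22.0, y ≈ -4.7 km.
Check against Site 1 (with the unrounded x, y): √((x + 27.9)²+(y − 77.7)²) = 82.61 ≈ 82.61 km. ✓

x ≈ -22.0 km, y ≈ -4.7 km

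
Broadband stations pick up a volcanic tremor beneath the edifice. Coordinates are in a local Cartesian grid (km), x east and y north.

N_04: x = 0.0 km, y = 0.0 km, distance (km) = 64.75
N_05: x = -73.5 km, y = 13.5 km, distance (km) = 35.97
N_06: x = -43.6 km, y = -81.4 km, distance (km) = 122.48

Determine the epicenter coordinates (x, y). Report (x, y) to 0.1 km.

-50.2 km east, 40.9 km north

Circle about each station: x² + y² = 64.75²; (x + 73.5)² + (y − 13.5)² = 35.97²; (x + 43.6)² + (y + 81.4)² = 122.48².
Subtracting pairs of circle equations eliminates x²+y² and gives linear equations (the radical axes):
-147.0 x + 27.0 y = 8483.22
-87.2 x − 162.8 y = -2281.87
Solving the 2×2 system: x ≈ -50.2, y ≈ 40.9 km.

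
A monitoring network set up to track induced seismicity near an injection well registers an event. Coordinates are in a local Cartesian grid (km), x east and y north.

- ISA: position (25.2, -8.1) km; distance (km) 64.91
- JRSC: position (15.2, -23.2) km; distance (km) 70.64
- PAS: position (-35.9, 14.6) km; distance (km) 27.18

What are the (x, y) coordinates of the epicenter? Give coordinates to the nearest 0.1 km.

Circle about each station: (x − 25.2)² + (y + 8.1)² = 64.91²; (x − 15.2)² + (y + 23.2)² = 70.64²; (x + 35.9)² + (y − 14.6)² = 27.18².
Subtracting pairs of circle equations eliminates x²+y² and gives linear equations (the radical axes):
-20.0 x − 30.2 y = -708.07
-122.2 x + 45.4 y = 4275.88
Solving the 2×2 system: x ≈ -21.1, y ≈ 37.4 km.
Check against ISA (with the unrounded x, y): √((x − 25.2)²+(y + 8.1)²) = 64.92 ≈ 64.91 km. ✓

(-21.1, 37.4)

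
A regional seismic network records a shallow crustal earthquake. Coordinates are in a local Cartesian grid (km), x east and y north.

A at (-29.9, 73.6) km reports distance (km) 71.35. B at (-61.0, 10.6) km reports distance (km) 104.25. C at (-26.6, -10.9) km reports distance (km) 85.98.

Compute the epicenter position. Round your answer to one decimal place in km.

Circle about each station: (x + 29.9)² + (y − 73.6)² = 71.35²; (x + 61.0)² + (y − 10.6)² = 104.25²; (x + 26.6)² + (y + 10.9)² = 85.98².
Subtracting the A equation from the B and C equations removes the quadratic terms:
-62.2 x − 126.0 y = -8254.85
6.6 x − 169.0 y = -7786.34
Solving the 2×2 system: x ≈ 36.5, y ≈ 47.5 km.

x ≈ 36.5 km, y ≈ 47.5 km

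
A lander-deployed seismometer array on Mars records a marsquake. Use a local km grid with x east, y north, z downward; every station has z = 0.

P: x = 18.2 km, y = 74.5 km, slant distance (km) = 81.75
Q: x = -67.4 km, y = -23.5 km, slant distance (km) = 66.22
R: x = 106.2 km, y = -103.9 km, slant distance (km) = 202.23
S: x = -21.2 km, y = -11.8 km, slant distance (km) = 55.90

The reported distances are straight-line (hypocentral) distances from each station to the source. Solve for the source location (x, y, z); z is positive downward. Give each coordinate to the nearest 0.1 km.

(-42.6, 29.5, 31.0)

Each station gives a sphere (x−x_i)² + (y−y_i)² + z² = d_i² (stations at z=0).
Subtracting the P sphere from Q and R: z² cancels, leaving linear equations in x and y:
-171.2 x − 196.0 y = 1511.49
176.0 x − 356.8 y = -18021.75
Solving: x ≈ -42.598, y ≈ 29.497 km (keep extra digits for the depth step; rounded: -42.6, 29.5).
Then from the P sphere: z² = 81.75² − (x − 18.2)² − (y − 74.5)² with x = -42.598, y = 29.497, so z ≈ 31.006 ≈ 31.0 km.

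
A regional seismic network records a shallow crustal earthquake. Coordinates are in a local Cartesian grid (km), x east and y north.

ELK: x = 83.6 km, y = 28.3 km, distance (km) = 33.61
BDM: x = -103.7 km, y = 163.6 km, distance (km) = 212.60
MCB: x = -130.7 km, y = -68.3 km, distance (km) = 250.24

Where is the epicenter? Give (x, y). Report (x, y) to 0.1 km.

Circle about each station: (x − 83.6)² + (y − 28.3)² = 33.61²; (x + 103.7)² + (y − 163.6)² = 212.60²; (x + 130.7)² + (y + 68.3)² = 250.24².
Subtracting the ELK equation from the BDM and MCB equations removes the quadratic terms:
-374.6 x + 270.6 y = -14340.33
-428.6 x − 193.2 y = -47532.90
Solving the 2×2 system: x ≈ 83.0, y ≈ 61.9 km.

83.0 km east, 61.9 km north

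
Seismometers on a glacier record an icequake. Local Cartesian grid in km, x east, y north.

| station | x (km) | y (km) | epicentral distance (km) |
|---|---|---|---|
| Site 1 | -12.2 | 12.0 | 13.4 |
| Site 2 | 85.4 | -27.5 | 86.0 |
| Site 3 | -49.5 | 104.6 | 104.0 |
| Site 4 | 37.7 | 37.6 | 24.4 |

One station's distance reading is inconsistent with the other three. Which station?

Site 1

Solve using three stations at a time. Using Site 2, Site 3, Site 4 (subtract circle equations pairwise → linear system) gives (x, y) ≈ (17.0, 24.7).
Distances from that point to each station vs reported:
  Site 1: calculated 31.8 vs reported 13.4 → residual 18.4 km
  Site 2: calculated 86.0 vs reported 86.0 → residual 0.0 km
  Site 3: calculated 104.0 vs reported 104.0 → residual 0.0 km
  Site 4: calculated 24.4 vs reported 24.4 → residual 0.0 km
Site 2, Site 3, Site 4 are mutually consistent (residuals ≈ 0); Site 1 is off by 18.4 km.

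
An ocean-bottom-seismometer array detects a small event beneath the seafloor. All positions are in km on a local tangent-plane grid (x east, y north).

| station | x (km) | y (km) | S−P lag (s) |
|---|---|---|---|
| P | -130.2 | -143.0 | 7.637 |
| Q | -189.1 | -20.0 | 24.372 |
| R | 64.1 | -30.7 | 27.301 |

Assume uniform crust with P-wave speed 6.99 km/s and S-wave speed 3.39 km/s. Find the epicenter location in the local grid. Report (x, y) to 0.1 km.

Distance from S−P lag: d = Δt · v_P v_S / (v_P − v_S) = Δt · (6.99·3.39)/(6.99−3.39) ≈ 6.5823·Δt.
So d_P = 50.27, d_Q = 160.42, d_R = 179.70 km.
Circle about each station: (x + 130.2)² + (y + 143.0)² = 50.27²; (x + 189.1)² + (y + 20.0)² = 160.42²; (x − 64.1)² + (y + 30.7)² = 179.70².
Subtracting the P equation from the Q and R equations removes the quadratic terms:
-117.8 x + 246.0 y = -24449.73
388.6 x + 224.6 y = -62114.76
Solving the 2×2 system: x ≈ -80.2, y ≈ -137.8 km.

x ≈ -80.2 km, y ≈ -137.8 km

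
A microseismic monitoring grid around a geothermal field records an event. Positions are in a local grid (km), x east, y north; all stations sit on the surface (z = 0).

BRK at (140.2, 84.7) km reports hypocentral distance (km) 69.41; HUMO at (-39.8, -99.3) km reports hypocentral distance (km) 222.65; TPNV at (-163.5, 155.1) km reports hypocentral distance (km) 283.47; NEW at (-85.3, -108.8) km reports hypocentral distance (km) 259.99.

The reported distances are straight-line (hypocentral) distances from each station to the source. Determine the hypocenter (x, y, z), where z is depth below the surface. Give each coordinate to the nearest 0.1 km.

(100.1, 65.5, 53.3)

Each station gives a sphere (x−x_i)² + (y−y_i)² + z² = d_i² (stations at z=0).
Subtracting the BRK sphere from HUMO and TPNV: z² cancels, leaving linear equations in x and y:
-360.0 x − 368.0 y = -60140.87
-607.4 x + 140.8 y = -51579.36
Solving: x ≈ 100.102, y ≈ 65.501 km (keep extra digits for the depth step; rounded: 100.1, 65.5).
Then from the BRK sphere: z² = 69.41² − (x − 140.2)² − (y − 84.7)² with x = 100.102, y = 65.501, so z ≈ 53.304 ≈ 53.3 km.
Check against NEW (with the unrounded solution): distance 259.99 ≈ 259.99 km. ✓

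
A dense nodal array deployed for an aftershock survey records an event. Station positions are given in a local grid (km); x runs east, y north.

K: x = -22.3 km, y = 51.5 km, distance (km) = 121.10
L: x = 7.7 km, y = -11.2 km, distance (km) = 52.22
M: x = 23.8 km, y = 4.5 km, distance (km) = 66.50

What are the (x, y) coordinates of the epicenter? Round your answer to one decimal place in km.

Circle about each station: (x + 22.3)² + (y − 51.5)² = 121.10²; (x − 7.7)² + (y + 11.2)² = 52.22²; (x − 23.8)² + (y − 4.5)² = 66.50².
Subtracting the K equation from the L and M equations removes the quadratic terms:
60.0 x − 125.4 y = 8973.47
92.2 x − 94.0 y = 7680.11
Solving the 2×2 system: x ≈ 20.2, y ≈ -61.9 km.
Check against K (with the unrounded x, y): √((x + 22.3)²+(y − 51.5)²) = 121.10 ≈ 121.10 km. ✓

(20.2, -61.9)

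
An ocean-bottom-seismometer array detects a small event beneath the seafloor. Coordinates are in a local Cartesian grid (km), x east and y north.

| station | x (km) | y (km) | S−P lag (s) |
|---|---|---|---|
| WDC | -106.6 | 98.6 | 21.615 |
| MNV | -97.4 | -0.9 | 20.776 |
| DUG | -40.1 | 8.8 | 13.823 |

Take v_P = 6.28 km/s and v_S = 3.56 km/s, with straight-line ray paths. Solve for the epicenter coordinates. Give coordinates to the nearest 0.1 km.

(64.9, 52.2)

Distance from S−P lag: d = Δt · v_P v_S / (v_P − v_S) = Δt · (6.28·3.56)/(6.28−3.56) ≈ 8.2194·Δt.
So d_WDC = 177.66, d_MNV = 170.77, d_DUG = 113.62 km.
Circle about each station: (x + 106.6)² + (y − 98.6)² = 177.66²; (x + 97.4)² + (y + 0.9)² = 170.77²; (x + 40.1)² + (y − 8.8)² = 113.62².
Subtracting the WDC equation from the MNV and DUG equations removes the quadratic terms:
18.4 x − 199.0 y = -9197.27
133.0 x − 179.6 y = -746.50
Solving the 2×2 system: x ≈ 64.9, y ≈ 52.2 km.
Check against WDC (with the unrounded x, y): √((x + 106.6)²+(y − 98.6)²) = 177.66 ≈ 177.66 km. ✓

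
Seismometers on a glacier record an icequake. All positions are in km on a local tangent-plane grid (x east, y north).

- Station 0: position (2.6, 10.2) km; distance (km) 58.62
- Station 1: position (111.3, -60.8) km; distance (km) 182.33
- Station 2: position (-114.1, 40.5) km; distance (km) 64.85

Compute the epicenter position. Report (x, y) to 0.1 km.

Circle about each station: (x − 2.6)² + (y − 10.2)² = 58.62²; (x − 111.3)² + (y + 60.8)² = 182.33²; (x + 114.1)² + (y − 40.5)² = 64.85².
Subtracting pairs of circle equations eliminates x²+y² and gives linear equations (the radical axes):
217.4 x − 142.0 y = -13834.39
-233.4 x + 60.6 y = 13779.04
Solving the 2×2 system: x ≈ -56.0, y ≈ 11.7 km.

x ≈ -56.0 km, y ≈ 11.7 km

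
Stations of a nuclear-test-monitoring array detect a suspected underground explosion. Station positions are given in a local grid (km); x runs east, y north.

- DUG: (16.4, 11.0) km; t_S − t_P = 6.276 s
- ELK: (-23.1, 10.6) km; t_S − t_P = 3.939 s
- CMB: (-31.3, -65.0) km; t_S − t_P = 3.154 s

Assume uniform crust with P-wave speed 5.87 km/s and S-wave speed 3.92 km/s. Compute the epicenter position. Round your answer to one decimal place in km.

Distance from S−P lag: d = Δt · v_P v_S / (v_P − v_S) = Δt · (5.87·3.92)/(5.87−3.92) ≈ 11.8002·Δt.
So d_DUG = 74.06, d_ELK = 46.48, d_CMB = 37.22 km.
Circle about each station: (x − 16.4)² + (y − 11.0)² = 74.06²; (x + 23.1)² + (y − 10.6)² = 46.48²; (x + 31.3)² + (y + 65.0)² = 37.22².
Subtracting the DUG equation from the ELK and CMB equations removes the quadratic terms:
-79.0 x − 0.8 y = 3580.50
-95.4 x − 152.0 y = 8914.29
Solving the 2×2 system: x ≈ -45.0, y ≈ -30.4 km.

(-45.0, -30.4)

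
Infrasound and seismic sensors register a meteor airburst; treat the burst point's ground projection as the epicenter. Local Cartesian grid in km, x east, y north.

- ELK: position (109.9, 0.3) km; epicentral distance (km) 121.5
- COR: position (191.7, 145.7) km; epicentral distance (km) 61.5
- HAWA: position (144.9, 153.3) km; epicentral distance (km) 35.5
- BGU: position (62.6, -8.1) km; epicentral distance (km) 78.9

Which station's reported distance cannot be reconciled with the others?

Solve using three stations at a time. Using ELK, COR, HAWA (subtract circle equations pairwise → linear system) gives (x, y) ≈ (136.4, 118.9).
Distances from that point to each station vs reported:
  ELK: calculated 121.5 vs reported 121.5 → residual 0.0 km
  COR: calculated 61.5 vs reported 61.5 → residual 0.0 km
  HAWA: calculated 35.5 vs reported 35.5 → residual 0.0 km
  BGU: calculated 146.9 vs reported 78.9 → residual 68.0 km
ELK, COR, HAWA are mutually consistent (residuals ≈ 0); BGU is off by 68.0 km.

BGU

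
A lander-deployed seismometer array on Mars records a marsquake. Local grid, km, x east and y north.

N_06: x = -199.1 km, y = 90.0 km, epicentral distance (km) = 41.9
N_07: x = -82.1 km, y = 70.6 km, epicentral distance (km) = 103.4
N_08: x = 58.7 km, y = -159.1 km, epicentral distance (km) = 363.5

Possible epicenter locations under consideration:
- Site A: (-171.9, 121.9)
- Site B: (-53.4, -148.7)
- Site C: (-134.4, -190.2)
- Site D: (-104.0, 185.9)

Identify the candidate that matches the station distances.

Site A

For each candidate, compare |candidate − station| to the reported distance:
Site A: residuals N_06 0.0, N_07 0.0, N_08 0.0 → max 0.0 km
Site B: residuals N_06 237.8, N_07 117.8, N_08 250.9 → max 250.9 km
Site C: residuals N_06 245.7, N_07 162.6, N_08 167.9 → max 245.7 km
Site D: residuals N_06 93.2, N_07 14.0, N_08 17.9 → max 93.2 km
Only Site A has all residuals ≈ 0.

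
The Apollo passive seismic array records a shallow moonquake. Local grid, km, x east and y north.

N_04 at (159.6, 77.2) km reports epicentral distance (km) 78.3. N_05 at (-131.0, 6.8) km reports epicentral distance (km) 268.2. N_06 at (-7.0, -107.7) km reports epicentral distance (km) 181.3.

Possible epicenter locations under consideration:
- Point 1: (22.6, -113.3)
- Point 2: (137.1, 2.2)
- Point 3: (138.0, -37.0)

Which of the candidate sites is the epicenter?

For each candidate, compare |candidate − station| to the reported distance:
Point 1: residuals N_04 156.3, N_05 73.2, N_06 151.2 → max 156.3 km
Point 2: residuals N_04 0.0, N_05 0.1, N_06 0.1 → max 0.1 km
Point 3: residuals N_04 37.9, N_05 4.3, N_06 20.0 → max 37.9 km
Only Point 2 has all residuals ≈ 0.

Point 2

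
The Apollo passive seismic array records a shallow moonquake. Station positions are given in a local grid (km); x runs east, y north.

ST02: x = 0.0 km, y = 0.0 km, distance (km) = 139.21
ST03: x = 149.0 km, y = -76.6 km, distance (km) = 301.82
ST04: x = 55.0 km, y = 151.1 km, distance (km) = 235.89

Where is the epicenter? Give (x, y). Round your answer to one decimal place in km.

-138.3 km east, 15.9 km north

Circle about each station: x² + y² = 139.21²; (x − 149.0)² + (y + 76.6)² = 301.82²; (x − 55.0)² + (y − 151.1)² = 235.89².
Subtracting the ST02 equation from the ST03 and ST04 equations removes the quadratic terms:
298.0 x − 153.2 y = -43647.33
110.0 x + 302.2 y = -10408.46
Solving the 2×2 system: x ≈ -138.3, y ≈ 15.9 km.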